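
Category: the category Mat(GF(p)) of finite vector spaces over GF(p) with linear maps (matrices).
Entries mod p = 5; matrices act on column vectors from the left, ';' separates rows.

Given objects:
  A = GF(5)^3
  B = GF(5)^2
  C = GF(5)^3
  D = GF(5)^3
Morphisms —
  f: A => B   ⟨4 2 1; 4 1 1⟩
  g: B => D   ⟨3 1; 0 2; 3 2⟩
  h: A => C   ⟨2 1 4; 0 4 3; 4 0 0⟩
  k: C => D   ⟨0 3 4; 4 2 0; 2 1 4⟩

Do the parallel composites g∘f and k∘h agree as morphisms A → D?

Path 1 = f;g:
  e0=(1,0,0) f=>(4,4) g=>(1,3,0)
  e1=(0,1,0) f=>(2,1) g=>(2,2,3)
  e2=(0,0,1) f=>(1,1) g=>(4,2,0)
  composite₁ = ⟨1 2 4; 3 2 2; 0 3 0⟩
Path 2 = h;k:
  e0=(1,0,0) h=>(2,0,4) k=>(1,3,0)
  e1=(0,1,0) h=>(1,4,0) k=>(2,2,1)
  e2=(0,0,1) h=>(4,3,0) k=>(4,2,1)
  composite₂ = ⟨1 2 4; 3 2 2; 0 1 1⟩
Equal? differ; not commutative

Answer: DOES NOT COMMUTE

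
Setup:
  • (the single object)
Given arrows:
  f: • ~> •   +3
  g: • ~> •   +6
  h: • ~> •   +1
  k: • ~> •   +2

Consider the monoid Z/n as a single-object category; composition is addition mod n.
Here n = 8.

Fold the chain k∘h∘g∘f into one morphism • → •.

  0 +3≡3 +6≡1 +1≡2 +2≡4  (mod 8)
⟦path⟧: +4

Answer: +4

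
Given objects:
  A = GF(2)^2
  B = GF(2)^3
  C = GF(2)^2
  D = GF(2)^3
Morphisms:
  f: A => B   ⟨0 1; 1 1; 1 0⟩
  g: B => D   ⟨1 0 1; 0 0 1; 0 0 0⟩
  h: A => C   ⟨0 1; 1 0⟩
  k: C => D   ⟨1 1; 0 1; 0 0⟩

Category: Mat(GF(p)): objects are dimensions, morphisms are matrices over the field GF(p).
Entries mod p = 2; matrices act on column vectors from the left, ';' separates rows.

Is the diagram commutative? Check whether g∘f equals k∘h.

Along f;g (path 1):
  e0=[1,0] f=>[0,1,1] g=>[1,1,0]
  e1=[0,1] f=>[1,1,0] g=>[1,0,0]
  composite₁ = ⟨1 1; 1 0; 0 0⟩
Along h;k (path 2):
  e0=[1,0] h=>[0,1] k=>[1,1,0]
  e1=[0,1] h=>[1,0] k=>[1,0,0]
  composite₂ = ⟨1 1; 1 0; 0 0⟩
Equal? YES — commutes

Answer: COMMUTES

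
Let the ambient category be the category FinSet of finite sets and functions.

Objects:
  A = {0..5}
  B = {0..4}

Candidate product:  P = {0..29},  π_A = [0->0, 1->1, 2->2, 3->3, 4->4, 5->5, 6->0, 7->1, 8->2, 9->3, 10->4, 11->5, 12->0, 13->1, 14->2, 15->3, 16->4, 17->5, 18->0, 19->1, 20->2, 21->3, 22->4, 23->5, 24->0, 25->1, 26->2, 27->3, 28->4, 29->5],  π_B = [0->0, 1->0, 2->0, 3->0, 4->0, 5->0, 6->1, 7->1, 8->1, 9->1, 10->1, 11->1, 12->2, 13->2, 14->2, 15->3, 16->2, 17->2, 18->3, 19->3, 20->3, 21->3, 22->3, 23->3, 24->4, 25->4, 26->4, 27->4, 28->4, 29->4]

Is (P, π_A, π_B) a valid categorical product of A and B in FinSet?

|A|·|B| = 6·5 = 30;  |P| = 30
Check the pairing map k ↦ (π_A(k), π_B(k)):
  0 -> (0,0)
  1 -> (1,0)
  2 -> (2,0)
  3 -> (3,0)
  4 -> (4,0)
  5 -> (5,0)
  6 -> (0,1)
  7 -> (1,1)
  8 -> (2,1)
  9 -> (3,1)
  10 -> (4,1)
  11 -> (5,1)
  12 -> (0,2)
  13 -> (1,2)
  14 -> (2,2)
  15 -> (3,3)
  16 -> (4,2)
  17 -> (5,2)
  18 -> (0,3)
  19 -> (1,3)
  20 -> (2,3)
  21 -> (3,3)  ✗ repeats pair of k=15
  22 -> (4,3)
  23 -> (5,3)
  24 -> (0,4)
  25 -> (1,4)
  26 -> (2,4)
  27 -> (3,4)
  28 -> (4,4)
  29 -> (5,4)
distinct pairs in image: 29 / 30 needed
  → (3,3) hit at k=15 and k=21

Answer: NOT A VALID PRODUCT — duplicate pair at indices 21,15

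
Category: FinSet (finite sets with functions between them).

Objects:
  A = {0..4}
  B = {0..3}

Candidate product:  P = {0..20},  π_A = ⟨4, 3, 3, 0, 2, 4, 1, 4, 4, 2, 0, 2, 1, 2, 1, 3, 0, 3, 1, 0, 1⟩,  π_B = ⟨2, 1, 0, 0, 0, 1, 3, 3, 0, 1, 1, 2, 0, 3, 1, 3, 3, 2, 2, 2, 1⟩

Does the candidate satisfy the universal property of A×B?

Answer: NOT A VALID PRODUCT — |P|=21 ≠ |A|·|B|=20

Trace:
|A|·|B| = 5·4 = 20;  |P| = 21
  → cardinalities differ; no bijection possible.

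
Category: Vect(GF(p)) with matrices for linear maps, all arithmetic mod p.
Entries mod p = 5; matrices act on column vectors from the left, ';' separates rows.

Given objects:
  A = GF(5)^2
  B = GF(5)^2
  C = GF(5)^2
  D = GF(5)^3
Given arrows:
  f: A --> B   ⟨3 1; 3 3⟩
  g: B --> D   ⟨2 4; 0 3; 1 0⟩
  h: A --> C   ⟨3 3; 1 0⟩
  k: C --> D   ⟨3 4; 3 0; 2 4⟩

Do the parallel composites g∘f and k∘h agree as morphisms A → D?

1) trace f;g:
  e0=(1,0) f-->(3,3) g-->(3,4,3)
  e1=(0,1) f-->(1,3) g-->(4,4,1)
  ⟦path⟧₁ = ⟨3 4; 4 4; 3 1⟩
2) trace h;k:
  e0=(1,0) h-->(3,1) k-->(3,4,0)
  e1=(0,1) h-->(3,0) k-->(4,4,1)
  ⟦path⟧₂ = ⟨3 4; 4 4; 0 1⟩
Equal? differ; not commutative

Answer: DOES NOT COMMUTE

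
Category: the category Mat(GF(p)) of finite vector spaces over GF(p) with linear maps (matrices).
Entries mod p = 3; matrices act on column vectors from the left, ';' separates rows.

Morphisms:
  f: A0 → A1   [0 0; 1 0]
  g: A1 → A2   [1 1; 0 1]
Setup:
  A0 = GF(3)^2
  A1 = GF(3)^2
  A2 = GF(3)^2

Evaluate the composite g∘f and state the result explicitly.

Answer: [1 0; 1 0]

Derivation:
  e0=⟨1,0⟩ f→⟨0,1⟩ g→⟨1,1⟩
  e1=⟨0,1⟩ f→⟨0,0⟩ g→⟨0,0⟩
⟦path⟧: [1 0; 1 0]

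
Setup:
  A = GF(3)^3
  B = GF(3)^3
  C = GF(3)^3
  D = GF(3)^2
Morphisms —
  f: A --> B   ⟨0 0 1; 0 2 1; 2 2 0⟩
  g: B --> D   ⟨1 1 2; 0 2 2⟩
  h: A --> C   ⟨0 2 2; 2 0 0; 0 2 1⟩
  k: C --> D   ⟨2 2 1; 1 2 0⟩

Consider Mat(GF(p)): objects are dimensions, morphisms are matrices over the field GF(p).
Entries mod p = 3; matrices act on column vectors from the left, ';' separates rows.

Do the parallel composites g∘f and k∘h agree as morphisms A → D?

Answer: COMMUTES

Trace:
1) trace f;g:
  e0=[1,0,0] f-->[0,0,2] g-->[1,1]
  e1=[0,1,0] f-->[0,2,2] g-->[0,2]
  e2=[0,0,1] f-->[1,1,0] g-->[2,2]
  result₁ = ⟨1 0 2; 1 2 2⟩
2) trace h;k:
  e0=[1,0,0] h-->[0,2,0] k-->[1,1]
  e1=[0,1,0] h-->[2,0,2] k-->[0,2]
  e2=[0,0,1] h-->[2,0,1] k-->[2,2]
  result₂ = ⟨1 0 2; 1 2 2⟩
Equal? same morphism ✓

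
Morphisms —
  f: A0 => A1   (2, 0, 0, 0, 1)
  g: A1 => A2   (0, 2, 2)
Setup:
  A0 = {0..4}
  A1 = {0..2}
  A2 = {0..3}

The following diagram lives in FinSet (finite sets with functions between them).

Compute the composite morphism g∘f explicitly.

  0 f=>2 g=>2
  1 f=>0 g=>0
  2 f=>0 g=>0
  3 f=>0 g=>0
  4 f=>1 g=>2
composite: (2, 0, 0, 0, 2)

Answer: (2, 0, 0, 0, 2)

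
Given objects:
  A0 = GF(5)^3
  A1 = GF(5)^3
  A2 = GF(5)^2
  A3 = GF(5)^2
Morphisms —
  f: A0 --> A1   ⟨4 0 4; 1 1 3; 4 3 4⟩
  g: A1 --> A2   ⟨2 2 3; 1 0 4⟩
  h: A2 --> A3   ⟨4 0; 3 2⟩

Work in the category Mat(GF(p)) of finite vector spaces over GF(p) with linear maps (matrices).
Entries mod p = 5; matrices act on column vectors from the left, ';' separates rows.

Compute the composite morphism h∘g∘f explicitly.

Answer: ⟨3 4 4; 1 2 3⟩

Work:
  e0=[1,0,0] f-->[4,1,4] g-->[2,0] h-->[3,1]
  e1=[0,1,0] f-->[0,1,3] g-->[1,2] h-->[4,2]
  e2=[0,0,1] f-->[4,3,4] g-->[1,0] h-->[4,3]
composite: ⟨3 4 4; 1 2 3⟩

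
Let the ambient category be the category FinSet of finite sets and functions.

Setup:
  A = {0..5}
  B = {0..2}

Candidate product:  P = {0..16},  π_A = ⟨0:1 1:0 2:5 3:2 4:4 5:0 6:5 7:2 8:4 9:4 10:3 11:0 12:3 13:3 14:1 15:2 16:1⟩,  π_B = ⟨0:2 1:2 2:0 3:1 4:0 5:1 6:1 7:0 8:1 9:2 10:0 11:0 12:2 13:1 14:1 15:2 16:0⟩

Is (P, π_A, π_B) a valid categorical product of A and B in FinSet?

|A|·|B| = 6·3 = 18;  |P| = 17
  → cardinalities differ; no bijection possible.

Answer: NOT A VALID PRODUCT — |P|=17 ≠ |A|·|B|=18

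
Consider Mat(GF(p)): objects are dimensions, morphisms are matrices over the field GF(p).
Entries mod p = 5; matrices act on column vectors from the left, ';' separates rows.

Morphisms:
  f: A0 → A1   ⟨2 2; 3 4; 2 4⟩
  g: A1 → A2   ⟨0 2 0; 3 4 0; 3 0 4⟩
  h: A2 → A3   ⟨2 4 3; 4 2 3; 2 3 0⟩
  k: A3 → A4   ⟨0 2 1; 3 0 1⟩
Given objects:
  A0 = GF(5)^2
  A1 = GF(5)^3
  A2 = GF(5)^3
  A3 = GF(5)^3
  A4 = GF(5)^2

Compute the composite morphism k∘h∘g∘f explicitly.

Answer: ⟨0 1; 4 2⟩

Derivation:
  e0=(1,0) f→(2,3,2) g→(1,3,4) h→(1,2,1) k→(0,4)
  e1=(0,1) f→(2,4,4) g→(3,2,2) h→(0,2,2) k→(1,2)
result: ⟨0 1; 4 2⟩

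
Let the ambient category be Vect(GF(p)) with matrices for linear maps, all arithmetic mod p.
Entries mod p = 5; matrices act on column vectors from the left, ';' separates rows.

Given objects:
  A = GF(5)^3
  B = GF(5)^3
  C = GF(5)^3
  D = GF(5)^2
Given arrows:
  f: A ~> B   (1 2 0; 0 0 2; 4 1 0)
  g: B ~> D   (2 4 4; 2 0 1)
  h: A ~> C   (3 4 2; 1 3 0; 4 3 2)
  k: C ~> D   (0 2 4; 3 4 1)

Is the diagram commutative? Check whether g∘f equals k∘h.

Answer: DOES NOT COMMUTE

Work:
1) trace f;g:
  e0=⟨1,0,0⟩ f~>⟨1,0,4⟩ g~>⟨3,1⟩
  e1=⟨0,1,0⟩ f~>⟨2,0,1⟩ g~>⟨3,0⟩
  e2=⟨0,0,1⟩ f~>⟨0,2,0⟩ g~>⟨3,0⟩
  result₁ = (3 3 3; 1 0 0)
2) trace h;k:
  e0=⟨1,0,0⟩ h~>⟨3,1,4⟩ k~>⟨3,2⟩
  e1=⟨0,1,0⟩ h~>⟨4,3,3⟩ k~>⟨3,2⟩
  e2=⟨0,0,1⟩ h~>⟨2,0,2⟩ k~>⟨3,3⟩
  result₂ = (3 3 3; 2 2 3)
Equal? distinct morphisms ✗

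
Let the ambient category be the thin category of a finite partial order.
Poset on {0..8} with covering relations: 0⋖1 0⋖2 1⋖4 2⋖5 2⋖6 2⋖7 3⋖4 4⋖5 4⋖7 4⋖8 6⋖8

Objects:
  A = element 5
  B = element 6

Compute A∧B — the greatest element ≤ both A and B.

Lower bounds of A=5 and B=6: {0,2}
  0 <= 2
  2 <= 2
glb = 2

Answer: A∧B = 2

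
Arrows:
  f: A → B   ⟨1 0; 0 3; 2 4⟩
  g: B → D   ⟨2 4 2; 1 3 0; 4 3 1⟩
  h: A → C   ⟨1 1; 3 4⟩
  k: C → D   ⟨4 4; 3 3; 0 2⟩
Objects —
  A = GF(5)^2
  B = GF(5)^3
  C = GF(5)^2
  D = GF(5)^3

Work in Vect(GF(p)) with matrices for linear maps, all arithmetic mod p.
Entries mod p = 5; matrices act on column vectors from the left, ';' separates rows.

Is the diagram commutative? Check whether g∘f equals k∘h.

Path 1 = f;g:
  e0=(1,0) f→(1,0,2) g→(1,1,1)
  e1=(0,1) f→(0,3,4) g→(0,4,3)
  composite₁ = ⟨1 0; 1 4; 1 3⟩
Path 2 = h;k:
  e0=(1,0) h→(1,3) k→(1,2,1)
  e1=(0,1) h→(1,4) k→(0,0,3)
  composite₂ = ⟨1 0; 2 0; 1 3⟩
Equal? distinct morphisms ✗

Answer: DOES NOT COMMUTE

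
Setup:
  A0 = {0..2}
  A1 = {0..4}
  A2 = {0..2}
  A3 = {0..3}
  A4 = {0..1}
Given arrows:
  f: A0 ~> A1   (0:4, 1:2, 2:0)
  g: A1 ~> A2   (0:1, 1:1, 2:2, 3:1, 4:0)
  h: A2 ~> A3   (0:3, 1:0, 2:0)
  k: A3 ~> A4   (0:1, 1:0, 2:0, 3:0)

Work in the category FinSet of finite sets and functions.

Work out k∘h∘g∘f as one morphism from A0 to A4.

  0 f~>4 g~>0 h~>3 k~>0
  1 f~>2 g~>2 h~>0 k~>1
  2 f~>0 g~>1 h~>0 k~>1
result: (0:0, 1:1, 2:1)

Answer: (0:0, 1:1, 2:1)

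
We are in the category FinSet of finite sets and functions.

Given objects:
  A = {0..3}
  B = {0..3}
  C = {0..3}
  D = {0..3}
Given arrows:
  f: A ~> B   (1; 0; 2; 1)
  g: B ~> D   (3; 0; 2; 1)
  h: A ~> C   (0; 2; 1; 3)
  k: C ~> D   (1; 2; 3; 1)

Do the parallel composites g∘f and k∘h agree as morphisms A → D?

1) trace f;g:
  0 f~>1 g~>0
  1 f~>0 g~>3
  2 f~>2 g~>2
  3 f~>1 g~>0
  composite₁ = (0; 3; 2; 0)
2) trace h;k:
  0 h~>0 k~>1
  1 h~>2 k~>3
  2 h~>1 k~>2
  3 h~>3 k~>1
  composite₂ = (1; 3; 2; 1)
Equal? NO — does not commute

Answer: DOES NOT COMMUTE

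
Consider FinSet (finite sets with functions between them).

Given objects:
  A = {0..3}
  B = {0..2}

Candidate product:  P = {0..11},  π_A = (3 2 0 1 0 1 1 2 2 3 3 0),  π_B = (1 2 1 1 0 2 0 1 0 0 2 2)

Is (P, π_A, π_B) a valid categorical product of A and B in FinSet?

Answer: VALID PRODUCT

Trace:
|A|·|B| = 4·3 = 12;  |P| = 12
Check the pairing map k ↦ (π_A(k), π_B(k)):
  0 : (3,1)
  1 : (2,2)
  2 : (0,1)
  3 : (1,1)
  4 : (0,0)
  5 : (1,2)
  6 : (1,0)
  7 : (2,1)
  8 : (2,0)
  9 : (3,0)
  10 : (3,2)
  11 : (0,2)
distinct pairs in image: 12 / 12 needed
  → bijection onto A×B; projections well-typed.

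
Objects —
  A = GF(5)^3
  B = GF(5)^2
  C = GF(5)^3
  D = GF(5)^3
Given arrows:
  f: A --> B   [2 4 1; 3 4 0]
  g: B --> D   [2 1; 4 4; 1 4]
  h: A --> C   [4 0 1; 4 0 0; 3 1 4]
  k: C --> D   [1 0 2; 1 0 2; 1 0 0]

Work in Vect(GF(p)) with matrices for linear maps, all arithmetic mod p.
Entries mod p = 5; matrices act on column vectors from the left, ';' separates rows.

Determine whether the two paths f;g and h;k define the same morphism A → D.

Answer: DOES NOT COMMUTE

Work:
Path 1 = f;g:
  e0=⟨1,0,0⟩ f-->⟨2,3⟩ g-->⟨2,0,4⟩
  e1=⟨0,1,0⟩ f-->⟨4,4⟩ g-->⟨2,2,0⟩
  e2=⟨0,0,1⟩ f-->⟨1,0⟩ g-->⟨2,4,1⟩
  composite₁ = [2 2 2; 0 2 4; 4 0 1]
Path 2 = h;k:
  e0=⟨1,0,0⟩ h-->⟨4,4,3⟩ k-->⟨0,0,4⟩
  e1=⟨0,1,0⟩ h-->⟨0,0,1⟩ k-->⟨2,2,0⟩
  e2=⟨0,0,1⟩ h-->⟨1,0,4⟩ k-->⟨4,4,1⟩
  composite₂ = [0 2 4; 0 2 4; 4 0 1]
Equal? distinct morphisms ✗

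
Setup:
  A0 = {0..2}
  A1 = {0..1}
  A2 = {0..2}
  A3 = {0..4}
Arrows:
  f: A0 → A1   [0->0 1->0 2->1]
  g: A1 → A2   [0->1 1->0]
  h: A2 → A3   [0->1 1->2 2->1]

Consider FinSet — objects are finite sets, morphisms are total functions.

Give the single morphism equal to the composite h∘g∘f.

Answer: [0->2 1->2 2->1]

Trace:
  0 f→0 g→1 h→2
  1 f→0 g→1 h→2
  2 f→1 g→0 h→1
result: [0->2 1->2 2->1]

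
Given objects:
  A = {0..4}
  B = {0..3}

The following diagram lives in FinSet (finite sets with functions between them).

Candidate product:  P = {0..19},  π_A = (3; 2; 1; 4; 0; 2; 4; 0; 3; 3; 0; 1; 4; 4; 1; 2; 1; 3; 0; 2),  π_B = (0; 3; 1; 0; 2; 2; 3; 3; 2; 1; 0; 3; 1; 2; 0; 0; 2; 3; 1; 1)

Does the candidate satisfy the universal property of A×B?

Answer: VALID PRODUCT

Trace:
|A|·|B| = 5·4 = 20;  |P| = 20
Check the pairing map k ↦ (π_A(k), π_B(k)):
  0 : (3,0)
  1 : (2,3)
  2 : (1,1)
  3 : (4,0)
  4 : (0,2)
  5 : (2,2)
  6 : (4,3)
  7 : (0,3)
  8 : (3,2)
  9 : (3,1)
  10 : (0,0)
  11 : (1,3)
  12 : (4,1)
  13 : (4,2)
  14 : (1,0)
  15 : (2,0)
  16 : (1,2)
  17 : (3,3)
  18 : (0,1)
  19 : (2,1)
distinct pairs in image: 20 / 20 needed
  → bijection onto A×B; projections well-typed.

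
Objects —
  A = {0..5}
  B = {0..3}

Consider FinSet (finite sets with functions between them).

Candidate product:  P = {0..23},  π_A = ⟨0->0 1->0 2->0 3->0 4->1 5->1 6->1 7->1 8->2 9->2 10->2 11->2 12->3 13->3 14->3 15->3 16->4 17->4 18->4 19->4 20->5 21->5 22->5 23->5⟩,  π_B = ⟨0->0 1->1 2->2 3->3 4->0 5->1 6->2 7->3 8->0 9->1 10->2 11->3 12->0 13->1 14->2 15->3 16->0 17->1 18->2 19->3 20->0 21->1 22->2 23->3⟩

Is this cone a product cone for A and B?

Answer: VALID PRODUCT

Derivation:
|A|·|B| = 6·4 = 24;  |P| = 24
Check the pairing map k ↦ (π_A(k), π_B(k)):
  0 -> (0,0)
  1 -> (0,1)
  2 -> (0,2)
  3 -> (0,3)
  4 -> (1,0)
  5 -> (1,1)
  6 -> (1,2)
  7 -> (1,3)
  8 -> (2,0)
  9 -> (2,1)
  10 -> (2,2)
  11 -> (2,3)
  12 -> (3,0)
  13 -> (3,1)
  14 -> (3,2)
  15 -> (3,3)
  16 -> (4,0)
  17 -> (4,1)
  18 -> (4,2)
  19 -> (4,3)
  20 -> (5,0)
  21 -> (5,1)
  22 -> (5,2)
  23 -> (5,3)
distinct pairs in image: 24 / 24 needed
  → bijection onto A×B; projections well-typed.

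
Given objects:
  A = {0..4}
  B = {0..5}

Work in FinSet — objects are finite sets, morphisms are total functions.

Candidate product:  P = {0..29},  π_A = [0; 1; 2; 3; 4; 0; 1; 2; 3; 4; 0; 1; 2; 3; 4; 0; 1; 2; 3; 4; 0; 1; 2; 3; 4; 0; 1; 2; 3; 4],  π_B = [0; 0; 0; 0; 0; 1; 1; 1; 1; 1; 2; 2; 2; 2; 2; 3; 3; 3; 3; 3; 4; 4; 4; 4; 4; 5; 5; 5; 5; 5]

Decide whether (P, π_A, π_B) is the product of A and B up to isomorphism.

Answer: VALID PRODUCT

Trace:
|A|·|B| = 5·6 = 30;  |P| = 30
Check the pairing map k ↦ (π_A(k), π_B(k)):
  0 -> (0,0)
  1 -> (1,0)
  2 -> (2,0)
  3 -> (3,0)
  4 -> (4,0)
  5 -> (0,1)
  6 -> (1,1)
  7 -> (2,1)
  8 -> (3,1)
  9 -> (4,1)
  10 -> (0,2)
  11 -> (1,2)
  12 -> (2,2)
  13 -> (3,2)
  14 -> (4,2)
  15 -> (0,3)
  16 -> (1,3)
  17 -> (2,3)
  18 -> (3,3)
  19 -> (4,3)
  20 -> (0,4)
  21 -> (1,4)
  22 -> (2,4)
  23 -> (3,4)
  24 -> (4,4)
  25 -> (0,5)
  26 -> (1,5)
  27 -> (2,5)
  28 -> (3,5)
  29 -> (4,5)
distinct pairs in image: 30 / 30 needed
  → bijection onto A×B; projections well-typed.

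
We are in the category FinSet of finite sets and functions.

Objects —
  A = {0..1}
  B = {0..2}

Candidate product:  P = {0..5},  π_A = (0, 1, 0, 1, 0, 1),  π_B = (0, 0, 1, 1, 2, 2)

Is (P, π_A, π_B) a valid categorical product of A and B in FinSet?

|A|·|B| = 2·3 = 6;  |P| = 6
Check the pairing map k ↦ (π_A(k), π_B(k)):
  0 : (0,0)
  1 : (1,0)
  2 : (0,1)
  3 : (1,1)
  4 : (0,2)
  5 : (1,2)
distinct pairs in image: 6 / 6 needed
  → bijection onto A×B; projections well-typed.

Answer: VALID PRODUCT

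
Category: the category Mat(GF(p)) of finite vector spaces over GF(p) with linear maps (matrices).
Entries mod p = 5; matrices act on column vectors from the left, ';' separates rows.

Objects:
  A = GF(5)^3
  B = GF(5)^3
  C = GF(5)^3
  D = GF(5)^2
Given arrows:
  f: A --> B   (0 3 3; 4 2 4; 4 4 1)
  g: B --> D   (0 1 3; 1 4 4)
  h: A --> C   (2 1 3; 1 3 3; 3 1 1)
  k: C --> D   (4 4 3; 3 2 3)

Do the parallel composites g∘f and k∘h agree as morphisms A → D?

Answer: COMMUTES

Derivation:
1) trace f;g:
  e0=⟨1,0,0⟩ f-->⟨0,4,4⟩ g-->⟨1,2⟩
  e1=⟨0,1,0⟩ f-->⟨3,2,4⟩ g-->⟨4,2⟩
  e2=⟨0,0,1⟩ f-->⟨3,4,1⟩ g-->⟨2,3⟩
  ⟦path⟧₁ = (1 4 2; 2 2 3)
2) trace h;k:
  e0=⟨1,0,0⟩ h-->⟨2,1,3⟩ k-->⟨1,2⟩
  e1=⟨0,1,0⟩ h-->⟨1,3,1⟩ k-->⟨4,2⟩
  e2=⟨0,0,1⟩ h-->⟨3,3,1⟩ k-->⟨2,3⟩
  ⟦path⟧₂ = (1 4 2; 2 2 3)
Equal? equal; square commutes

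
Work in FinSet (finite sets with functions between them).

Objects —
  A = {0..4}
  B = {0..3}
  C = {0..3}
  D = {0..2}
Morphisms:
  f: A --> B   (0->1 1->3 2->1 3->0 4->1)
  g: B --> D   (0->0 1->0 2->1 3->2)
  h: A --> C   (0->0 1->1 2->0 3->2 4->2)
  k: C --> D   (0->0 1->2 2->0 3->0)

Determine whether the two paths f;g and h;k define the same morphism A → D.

1) trace f;g:
  0 f-->1 g-->0
  1 f-->3 g-->2
  2 f-->1 g-->0
  3 f-->0 g-->0
  4 f-->1 g-->0
  composite₁ = (0->0 1->2 2->0 3->0 4->0)
2) trace h;k:
  0 h-->0 k-->0
  1 h-->1 k-->2
  2 h-->0 k-->0
  3 h-->2 k-->0
  4 h-->2 k-->0
  composite₂ = (0->0 1->2 2->0 3->0 4->0)
Equal? equal; square commutes

Answer: COMMUTES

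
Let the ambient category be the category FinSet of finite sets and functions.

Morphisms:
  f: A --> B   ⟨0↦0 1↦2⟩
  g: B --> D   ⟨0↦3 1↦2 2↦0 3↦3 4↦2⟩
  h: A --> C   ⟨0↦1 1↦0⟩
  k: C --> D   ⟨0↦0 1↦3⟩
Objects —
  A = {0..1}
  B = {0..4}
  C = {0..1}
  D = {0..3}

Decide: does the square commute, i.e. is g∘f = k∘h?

Answer: COMMUTES

Trace:
Path 1 = f;g:
  0 f-->0 g-->3
  1 f-->2 g-->0
  composite₁ = ⟨0↦3 1↦0⟩
Path 2 = h;k:
  0 h-->1 k-->3
  1 h-->0 k-->0
  composite₂ = ⟨0↦3 1↦0⟩
Equal? equal; square commutes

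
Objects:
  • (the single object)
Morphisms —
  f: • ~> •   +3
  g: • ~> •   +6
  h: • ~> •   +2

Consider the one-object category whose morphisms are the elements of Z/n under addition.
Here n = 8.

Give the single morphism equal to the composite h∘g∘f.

Answer: +3

Trace:
  0 +3≡3 +6≡1 +2≡3  (mod 8)
result: +3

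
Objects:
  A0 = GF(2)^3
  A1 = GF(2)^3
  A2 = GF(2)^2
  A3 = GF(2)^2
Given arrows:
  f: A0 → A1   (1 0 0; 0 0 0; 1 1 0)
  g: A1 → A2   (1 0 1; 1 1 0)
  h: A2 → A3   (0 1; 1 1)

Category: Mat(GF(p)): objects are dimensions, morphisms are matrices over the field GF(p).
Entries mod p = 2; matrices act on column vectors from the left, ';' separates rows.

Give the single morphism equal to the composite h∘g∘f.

  e0=[1,0,0] f→[1,0,1] g→[0,1] h→[1,1]
  e1=[0,1,0] f→[0,0,1] g→[1,0] h→[0,1]
  e2=[0,0,1] f→[0,0,0] g→[0,0] h→[0,0]
composite: (1 0 0; 1 1 0)

Answer: (1 0 0; 1 1 0)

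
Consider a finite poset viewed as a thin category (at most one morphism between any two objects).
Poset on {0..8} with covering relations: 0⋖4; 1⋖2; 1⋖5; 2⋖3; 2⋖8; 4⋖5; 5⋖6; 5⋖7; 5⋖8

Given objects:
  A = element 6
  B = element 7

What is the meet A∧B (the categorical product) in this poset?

Lower bounds of A=6 and B=7: {0,1,4,5}
  0 ⊑ 5
  1 ⊑ 5
  4 ⊑ 5
  5 ⊑ 5
glb = 5

Answer: A∧B = 5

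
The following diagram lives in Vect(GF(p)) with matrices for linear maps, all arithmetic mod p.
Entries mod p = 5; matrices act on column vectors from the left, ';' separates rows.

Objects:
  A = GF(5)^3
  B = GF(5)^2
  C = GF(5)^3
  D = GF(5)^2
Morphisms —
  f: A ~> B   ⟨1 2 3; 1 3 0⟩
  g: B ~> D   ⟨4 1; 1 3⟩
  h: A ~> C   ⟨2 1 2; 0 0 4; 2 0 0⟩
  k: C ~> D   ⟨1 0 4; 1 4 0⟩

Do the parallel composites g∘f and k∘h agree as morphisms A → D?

Answer: DOES NOT COMMUTE

Work:
Along f;g (path 1):
  e0=⟨1,0,0⟩ f~>⟨1,1⟩ g~>⟨0,4⟩
  e1=⟨0,1,0⟩ f~>⟨2,3⟩ g~>⟨1,1⟩
  e2=⟨0,0,1⟩ f~>⟨3,0⟩ g~>⟨2,3⟩
  composite₁ = ⟨0 1 2; 4 1 3⟩
Along h;k (path 2):
  e0=⟨1,0,0⟩ h~>⟨2,0,2⟩ k~>⟨0,2⟩
  e1=⟨0,1,0⟩ h~>⟨1,0,0⟩ k~>⟨1,1⟩
  e2=⟨0,0,1⟩ h~>⟨2,4,0⟩ k~>⟨2,3⟩
  composite₂ = ⟨0 1 2; 2 1 3⟩
Equal? differ; not commutative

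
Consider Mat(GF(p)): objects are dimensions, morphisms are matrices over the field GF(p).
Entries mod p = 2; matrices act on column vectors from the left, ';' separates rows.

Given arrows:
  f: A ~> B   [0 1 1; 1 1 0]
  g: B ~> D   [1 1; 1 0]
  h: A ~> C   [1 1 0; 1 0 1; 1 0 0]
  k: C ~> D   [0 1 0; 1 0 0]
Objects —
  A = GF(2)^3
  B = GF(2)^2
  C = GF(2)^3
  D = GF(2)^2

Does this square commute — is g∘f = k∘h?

1) trace f;g:
  e0=⟨1,0,0⟩ f~>⟨0,1⟩ g~>⟨1,0⟩
  e1=⟨0,1,0⟩ f~>⟨1,1⟩ g~>⟨0,1⟩
  e2=⟨0,0,1⟩ f~>⟨1,0⟩ g~>⟨1,1⟩
  composite₁ = [1 0 1; 0 1 1]
2) trace h;k:
  e0=⟨1,0,0⟩ h~>⟨1,1,1⟩ k~>⟨1,1⟩
  e1=⟨0,1,0⟩ h~>⟨1,0,0⟩ k~>⟨0,1⟩
  e2=⟨0,0,1⟩ h~>⟨0,1,0⟩ k~>⟨1,0⟩
  composite₂ = [1 0 1; 1 1 0]
Equal? differ; not commutative

Answer: DOES NOT COMMUTE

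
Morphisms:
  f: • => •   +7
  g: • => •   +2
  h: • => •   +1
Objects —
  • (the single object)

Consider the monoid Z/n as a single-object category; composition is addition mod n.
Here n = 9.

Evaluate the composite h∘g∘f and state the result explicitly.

Answer: +1

Derivation:
  0 +7≡7 +2≡0 +1≡1  (mod 9)
⟦path⟧: +1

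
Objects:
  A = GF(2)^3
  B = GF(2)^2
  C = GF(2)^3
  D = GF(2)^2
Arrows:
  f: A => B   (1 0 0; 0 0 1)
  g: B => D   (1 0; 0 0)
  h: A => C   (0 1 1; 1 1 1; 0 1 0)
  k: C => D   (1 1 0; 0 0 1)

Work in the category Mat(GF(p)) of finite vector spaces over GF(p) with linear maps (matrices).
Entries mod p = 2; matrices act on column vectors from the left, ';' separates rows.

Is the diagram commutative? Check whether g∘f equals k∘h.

Answer: DOES NOT COMMUTE

Derivation:
1) trace f;g:
  e0=[1,0,0] f=>[1,0] g=>[1,0]
  e1=[0,1,0] f=>[0,0] g=>[0,0]
  e2=[0,0,1] f=>[0,1] g=>[0,0]
  composite₁ = (1 0 0; 0 0 0)
2) trace h;k:
  e0=[1,0,0] h=>[0,1,0] k=>[1,0]
  e1=[0,1,0] h=>[1,1,1] k=>[0,1]
  e2=[0,0,1] h=>[1,1,0] k=>[0,0]
  composite₂ = (1 0 0; 0 1 0)
Equal? NO — does not commute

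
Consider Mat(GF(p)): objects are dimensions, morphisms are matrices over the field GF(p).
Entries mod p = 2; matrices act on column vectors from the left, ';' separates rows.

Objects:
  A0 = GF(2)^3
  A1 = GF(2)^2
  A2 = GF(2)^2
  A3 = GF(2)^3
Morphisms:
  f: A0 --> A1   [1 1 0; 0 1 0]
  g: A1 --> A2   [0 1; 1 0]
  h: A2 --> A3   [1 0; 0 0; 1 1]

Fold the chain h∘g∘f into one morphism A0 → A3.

  e0=⟨1,0,0⟩ f-->⟨1,0⟩ g-->⟨0,1⟩ h-->⟨0,0,1⟩
  e1=⟨0,1,0⟩ f-->⟨1,1⟩ g-->⟨1,1⟩ h-->⟨1,0,0⟩
  e2=⟨0,0,1⟩ f-->⟨0,0⟩ g-->⟨0,0⟩ h-->⟨0,0,0⟩
result: [0 1 0; 0 0 0; 1 0 0]

Answer: [0 1 0; 0 0 0; 1 0 0]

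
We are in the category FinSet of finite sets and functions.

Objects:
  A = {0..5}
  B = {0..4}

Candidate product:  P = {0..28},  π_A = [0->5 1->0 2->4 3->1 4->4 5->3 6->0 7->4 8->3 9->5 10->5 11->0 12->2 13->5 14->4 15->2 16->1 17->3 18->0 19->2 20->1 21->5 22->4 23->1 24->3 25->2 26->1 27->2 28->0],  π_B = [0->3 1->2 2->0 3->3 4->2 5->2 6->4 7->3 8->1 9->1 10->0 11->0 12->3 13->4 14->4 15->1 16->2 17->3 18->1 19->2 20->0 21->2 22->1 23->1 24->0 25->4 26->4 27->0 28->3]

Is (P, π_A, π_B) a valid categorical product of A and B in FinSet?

|A|·|B| = 6·5 = 30;  |P| = 29
  → cardinalities differ; no bijection possible.

Answer: NOT A VALID PRODUCT — |P|=29 ≠ |A|·|B|=30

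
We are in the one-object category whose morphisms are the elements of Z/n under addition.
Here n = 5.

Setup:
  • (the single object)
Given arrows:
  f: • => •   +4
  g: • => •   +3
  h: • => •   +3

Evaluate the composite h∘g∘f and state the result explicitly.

Answer: +0

Work:
  0 +4≡4 +3≡2 +3≡0  (mod 5)
composite: +0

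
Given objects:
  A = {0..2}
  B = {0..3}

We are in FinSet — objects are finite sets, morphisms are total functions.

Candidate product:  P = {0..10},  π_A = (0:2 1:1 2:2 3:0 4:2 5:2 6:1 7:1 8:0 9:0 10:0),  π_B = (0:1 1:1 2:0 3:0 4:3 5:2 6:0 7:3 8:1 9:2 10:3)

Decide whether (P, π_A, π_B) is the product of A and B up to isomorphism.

Answer: NOT A VALID PRODUCT — |P|=11 ≠ |A|·|B|=12

Derivation:
|A|·|B| = 3·4 = 12;  |P| = 11
  → cardinalities differ; no bijection possible.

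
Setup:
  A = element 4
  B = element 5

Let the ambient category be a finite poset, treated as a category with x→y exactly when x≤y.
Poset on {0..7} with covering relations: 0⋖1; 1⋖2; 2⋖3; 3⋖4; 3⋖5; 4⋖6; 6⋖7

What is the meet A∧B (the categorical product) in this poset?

Answer: A∧B = 3

Work:
{x : x<=A ∧ x<=B} = {0,1,2,3}  (A=4, B=5)
  0 <= 3
  1 <= 3
  2 <= 3
  3 <= 3
glb = 3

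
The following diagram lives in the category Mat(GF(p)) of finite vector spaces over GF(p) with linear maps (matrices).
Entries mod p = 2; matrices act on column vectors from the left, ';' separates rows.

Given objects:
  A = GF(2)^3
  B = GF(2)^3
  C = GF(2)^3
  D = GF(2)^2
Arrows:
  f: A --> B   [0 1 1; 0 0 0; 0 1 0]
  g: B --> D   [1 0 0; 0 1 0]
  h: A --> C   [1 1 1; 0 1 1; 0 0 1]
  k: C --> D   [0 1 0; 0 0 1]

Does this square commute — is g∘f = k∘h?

Answer: DOES NOT COMMUTE

Trace:
Along f;g (path 1):
  e0=⟨1,0,0⟩ f-->⟨0,0,0⟩ g-->⟨0,0⟩
  e1=⟨0,1,0⟩ f-->⟨1,0,1⟩ g-->⟨1,0⟩
  e2=⟨0,0,1⟩ f-->⟨1,0,0⟩ g-->⟨1,0⟩
  composite₁ = [0 1 1; 0 0 0]
Along h;k (path 2):
  e0=⟨1,0,0⟩ h-->⟨1,0,0⟩ k-->⟨0,0⟩
  e1=⟨0,1,0⟩ h-->⟨1,1,0⟩ k-->⟨1,0⟩
  e2=⟨0,0,1⟩ h-->⟨1,1,1⟩ k-->⟨1,1⟩
  composite₂ = [0 1 1; 0 0 1]
Equal? differ; not commutative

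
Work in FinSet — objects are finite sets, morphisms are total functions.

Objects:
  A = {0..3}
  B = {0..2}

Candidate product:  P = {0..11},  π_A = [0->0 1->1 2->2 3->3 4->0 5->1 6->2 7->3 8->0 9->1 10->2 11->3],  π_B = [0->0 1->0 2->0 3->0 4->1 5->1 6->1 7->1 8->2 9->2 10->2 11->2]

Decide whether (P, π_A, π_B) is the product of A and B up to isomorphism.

|A|·|B| = 4·3 = 12;  |P| = 12
Check the pairing map k ↦ (π_A(k), π_B(k)):
  0 -> (0,0)
  1 -> (1,0)
  2 -> (2,0)
  3 -> (3,0)
  4 -> (0,1)
  5 -> (1,1)
  6 -> (2,1)
  7 -> (3,1)
  8 -> (0,2)
  9 -> (1,2)
  10 -> (2,2)
  11 -> (3,2)
distinct pairs in image: 12 / 12 needed
  → bijection onto A×B; projections well-typed.

Answer: VALID PRODUCT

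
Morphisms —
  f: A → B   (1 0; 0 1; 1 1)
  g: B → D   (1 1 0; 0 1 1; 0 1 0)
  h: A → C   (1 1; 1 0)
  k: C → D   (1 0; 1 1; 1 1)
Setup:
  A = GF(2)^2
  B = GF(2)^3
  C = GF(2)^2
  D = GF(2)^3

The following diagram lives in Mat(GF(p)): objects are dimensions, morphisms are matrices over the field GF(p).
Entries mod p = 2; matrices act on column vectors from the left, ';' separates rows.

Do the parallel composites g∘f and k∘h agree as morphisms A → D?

1) trace f;g:
  e0=⟨1,0⟩ f→⟨1,0,1⟩ g→⟨1,1,0⟩
  e1=⟨0,1⟩ f→⟨0,1,1⟩ g→⟨1,0,1⟩
  composite₁ = (1 1; 1 0; 0 1)
2) trace h;k:
  e0=⟨1,0⟩ h→⟨1,1⟩ k→⟨1,0,0⟩
  e1=⟨0,1⟩ h→⟨1,0⟩ k→⟨1,1,1⟩
  composite₂ = (1 1; 0 1; 0 1)
Equal? distinct morphisms ✗

Answer: DOES NOT COMMUTE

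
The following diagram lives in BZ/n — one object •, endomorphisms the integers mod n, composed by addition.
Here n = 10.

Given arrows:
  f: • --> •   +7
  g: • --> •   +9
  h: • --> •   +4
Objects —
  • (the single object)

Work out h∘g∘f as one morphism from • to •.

Answer: +0

Derivation:
  0 +7≡7 +9≡6 +4≡0  (mod 10)
⟦path⟧: +0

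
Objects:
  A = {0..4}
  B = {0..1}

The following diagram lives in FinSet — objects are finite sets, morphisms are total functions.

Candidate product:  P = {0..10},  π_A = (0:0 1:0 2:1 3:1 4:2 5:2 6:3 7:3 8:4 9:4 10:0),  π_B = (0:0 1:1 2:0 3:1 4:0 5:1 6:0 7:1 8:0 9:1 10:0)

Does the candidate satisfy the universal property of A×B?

Answer: NOT A VALID PRODUCT — |P|=11 ≠ |A|·|B|=10

Derivation:
|A|·|B| = 5·2 = 10;  |P| = 11
  → cardinalities differ; no bijection possible.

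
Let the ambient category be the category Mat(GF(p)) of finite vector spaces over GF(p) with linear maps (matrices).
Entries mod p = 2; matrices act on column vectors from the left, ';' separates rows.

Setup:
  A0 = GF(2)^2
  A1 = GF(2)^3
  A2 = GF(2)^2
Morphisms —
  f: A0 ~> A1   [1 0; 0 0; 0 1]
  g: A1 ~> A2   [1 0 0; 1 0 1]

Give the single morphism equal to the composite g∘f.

Answer: [1 0; 1 1]

Work:
  e0=(1,0) f~>(1,0,0) g~>(1,1)
  e1=(0,1) f~>(0,0,1) g~>(0,1)
composite: [1 0; 1 1]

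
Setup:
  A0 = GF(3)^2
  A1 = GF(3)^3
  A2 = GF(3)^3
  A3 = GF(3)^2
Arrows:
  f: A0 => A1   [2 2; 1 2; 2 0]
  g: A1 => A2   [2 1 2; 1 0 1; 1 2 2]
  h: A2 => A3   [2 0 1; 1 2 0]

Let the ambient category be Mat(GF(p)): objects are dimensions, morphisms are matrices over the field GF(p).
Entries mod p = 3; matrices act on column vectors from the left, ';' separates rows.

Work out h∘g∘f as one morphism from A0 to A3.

  e0=⟨1,0⟩ f=>⟨2,1,2⟩ g=>⟨0,1,2⟩ h=>⟨2,2⟩
  e1=⟨0,1⟩ f=>⟨2,2,0⟩ g=>⟨0,2,0⟩ h=>⟨0,1⟩
⟦path⟧: [2 0; 2 1]

Answer: [2 0; 2 1]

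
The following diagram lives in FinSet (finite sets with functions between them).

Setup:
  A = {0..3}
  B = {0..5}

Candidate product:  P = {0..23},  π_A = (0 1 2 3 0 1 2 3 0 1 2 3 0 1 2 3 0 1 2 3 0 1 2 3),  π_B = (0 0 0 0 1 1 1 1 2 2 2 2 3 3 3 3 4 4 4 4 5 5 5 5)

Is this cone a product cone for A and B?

Answer: VALID PRODUCT

Trace:
|A|·|B| = 4·6 = 24;  |P| = 24
Check the pairing map k ↦ (π_A(k), π_B(k)):
  0 ↦ (0,0)
  1 ↦ (1,0)
  2 ↦ (2,0)
  3 ↦ (3,0)
  4 ↦ (0,1)
  5 ↦ (1,1)
  6 ↦ (2,1)
  7 ↦ (3,1)
  8 ↦ (0,2)
  9 ↦ (1,2)
  10 ↦ (2,2)
  11 ↦ (3,2)
  12 ↦ (0,3)
  13 ↦ (1,3)
  14 ↦ (2,3)
  15 ↦ (3,3)
  16 ↦ (0,4)
  17 ↦ (1,4)
  18 ↦ (2,4)
  19 ↦ (3,4)
  20 ↦ (0,5)
  21 ↦ (1,5)
  22 ↦ (2,5)
  23 ↦ (3,5)
distinct pairs in image: 24 / 24 needed
  → bijection onto A×B; projections well-typed.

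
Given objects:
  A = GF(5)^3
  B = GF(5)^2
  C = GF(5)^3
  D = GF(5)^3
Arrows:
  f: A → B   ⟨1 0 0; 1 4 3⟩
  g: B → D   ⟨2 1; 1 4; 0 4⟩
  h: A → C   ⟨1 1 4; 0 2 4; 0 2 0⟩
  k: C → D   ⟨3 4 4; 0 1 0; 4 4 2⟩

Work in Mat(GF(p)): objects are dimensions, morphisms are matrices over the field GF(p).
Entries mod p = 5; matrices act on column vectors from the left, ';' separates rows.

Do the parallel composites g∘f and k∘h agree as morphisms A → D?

Along f;g (path 1):
  e0=⟨1,0,0⟩ f→⟨1,1⟩ g→⟨3,0,4⟩
  e1=⟨0,1,0⟩ f→⟨0,4⟩ g→⟨4,1,1⟩
  e2=⟨0,0,1⟩ f→⟨0,3⟩ g→⟨3,2,2⟩
  composite₁ = ⟨3 4 3; 0 1 2; 4 1 2⟩
Along h;k (path 2):
  e0=⟨1,0,0⟩ h→⟨1,0,0⟩ k→⟨3,0,4⟩
  e1=⟨0,1,0⟩ h→⟨1,2,2⟩ k→⟨4,2,1⟩
  e2=⟨0,0,1⟩ h→⟨4,4,0⟩ k→⟨3,4,2⟩
  composite₂ = ⟨3 4 3; 0 2 4; 4 1 2⟩
Equal? NO — does not commute

Answer: DOES NOT COMMUTE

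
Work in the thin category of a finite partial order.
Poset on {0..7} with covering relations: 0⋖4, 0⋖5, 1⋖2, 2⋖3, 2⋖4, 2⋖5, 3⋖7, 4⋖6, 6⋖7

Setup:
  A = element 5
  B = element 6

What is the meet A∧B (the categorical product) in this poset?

Lower bounds of A=5 and B=6: {0,1,2}
  maximal lower bounds 0 and 2 are incomparable: neither 0⊑2 nor 2⊑0
→ no greatest lower bound exists

Answer: NO MEET EXISTS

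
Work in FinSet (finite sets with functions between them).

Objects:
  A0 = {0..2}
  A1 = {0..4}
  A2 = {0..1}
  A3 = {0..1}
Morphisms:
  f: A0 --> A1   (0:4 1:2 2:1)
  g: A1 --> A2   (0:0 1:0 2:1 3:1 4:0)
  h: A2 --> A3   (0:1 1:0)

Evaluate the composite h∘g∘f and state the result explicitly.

  0 f-->4 g-->0 h-->1
  1 f-->2 g-->1 h-->0
  2 f-->1 g-->0 h-->1
result: (0:1 1:0 2:1)

Answer: (0:1 1:0 2:1)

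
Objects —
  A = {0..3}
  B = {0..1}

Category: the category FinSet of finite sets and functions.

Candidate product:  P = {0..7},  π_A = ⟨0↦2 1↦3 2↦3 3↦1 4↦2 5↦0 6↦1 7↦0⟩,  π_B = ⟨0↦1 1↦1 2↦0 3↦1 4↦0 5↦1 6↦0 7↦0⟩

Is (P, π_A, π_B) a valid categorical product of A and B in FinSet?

Answer: VALID PRODUCT

Trace:
|A|·|B| = 4·2 = 8;  |P| = 8
Check the pairing map k ↦ (π_A(k), π_B(k)):
  0 ↦ (2,1)
  1 ↦ (3,1)
  2 ↦ (3,0)
  3 ↦ (1,1)
  4 ↦ (2,0)
  5 ↦ (0,1)
  6 ↦ (1,0)
  7 ↦ (0,0)
distinct pairs in image: 8 / 8 needed
  → bijection onto A×B; projections well-typed.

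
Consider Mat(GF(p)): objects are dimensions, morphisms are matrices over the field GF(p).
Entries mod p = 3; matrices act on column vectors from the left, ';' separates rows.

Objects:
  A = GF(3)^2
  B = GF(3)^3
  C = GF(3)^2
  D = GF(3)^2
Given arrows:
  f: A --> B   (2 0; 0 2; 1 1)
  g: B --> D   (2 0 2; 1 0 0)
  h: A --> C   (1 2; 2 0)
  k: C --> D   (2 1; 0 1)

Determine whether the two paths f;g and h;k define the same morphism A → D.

Answer: DOES NOT COMMUTE

Trace:
Path 1 = f;g:
  e0=⟨1,0⟩ f-->⟨2,0,1⟩ g-->⟨0,2⟩
  e1=⟨0,1⟩ f-->⟨0,2,1⟩ g-->⟨2,0⟩
  ⟦path⟧₁ = (0 2; 2 0)
Path 2 = h;k:
  e0=⟨1,0⟩ h-->⟨1,2⟩ k-->⟨1,2⟩
  e1=⟨0,1⟩ h-->⟨2,0⟩ k-->⟨1,0⟩
  ⟦path⟧₂ = (1 1; 2 0)
Equal? NO — does not commute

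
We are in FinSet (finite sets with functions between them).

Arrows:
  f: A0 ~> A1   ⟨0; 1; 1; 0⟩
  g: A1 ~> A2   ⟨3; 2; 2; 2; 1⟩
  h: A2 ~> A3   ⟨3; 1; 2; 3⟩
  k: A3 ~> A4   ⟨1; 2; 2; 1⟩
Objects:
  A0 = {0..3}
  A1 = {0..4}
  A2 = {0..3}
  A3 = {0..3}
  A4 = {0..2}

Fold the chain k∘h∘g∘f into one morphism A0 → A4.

  0 f~>0 g~>3 h~>3 k~>1
  1 f~>1 g~>2 h~>2 k~>2
  2 f~>1 g~>2 h~>2 k~>2
  3 f~>0 g~>3 h~>3 k~>1
composite: ⟨1; 2; 2; 1⟩

Answer: ⟨1; 2; 2; 1⟩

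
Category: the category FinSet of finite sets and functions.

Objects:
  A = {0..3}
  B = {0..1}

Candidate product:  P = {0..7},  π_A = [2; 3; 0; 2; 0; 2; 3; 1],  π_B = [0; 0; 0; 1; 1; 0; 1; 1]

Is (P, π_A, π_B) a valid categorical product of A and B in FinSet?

|A|·|B| = 4·2 = 8;  |P| = 8
Check the pairing map k ↦ (π_A(k), π_B(k)):
  0 ↦ (2,0)
  1 ↦ (3,0)
  2 ↦ (0,0)
  3 ↦ (2,1)
  4 ↦ (0,1)
  5 ↦ (2,0)  ✗ repeats pair of k=0
  6 ↦ (3,1)
  7 ↦ (1,1)
distinct pairs in image: 7 / 8 needed
  → (2,0) hit at k=0 and k=5

Answer: NOT A VALID PRODUCT — duplicate pair at indices 5,0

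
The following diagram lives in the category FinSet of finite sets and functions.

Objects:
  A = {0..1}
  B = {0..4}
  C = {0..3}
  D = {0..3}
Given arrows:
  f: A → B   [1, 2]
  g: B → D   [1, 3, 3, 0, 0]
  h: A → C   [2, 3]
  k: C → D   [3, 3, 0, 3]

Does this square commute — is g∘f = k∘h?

Path 1 = f;g:
  0 f→1 g→3
  1 f→2 g→3
  ⟦path⟧₁ = [3, 3]
Path 2 = h;k:
  0 h→2 k→0
  1 h→3 k→3
  ⟦path⟧₂ = [0, 3]
Equal? NO — does not commute

Answer: DOES NOT COMMUTE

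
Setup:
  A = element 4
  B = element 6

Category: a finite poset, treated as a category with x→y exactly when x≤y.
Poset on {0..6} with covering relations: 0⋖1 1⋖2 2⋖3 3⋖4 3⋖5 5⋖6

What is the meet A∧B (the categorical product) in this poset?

Answer: A∧B = 3

Trace:
Common predecessors of 4,6: {0,1,2,3}
  0 ⊑ 3
  1 ⊑ 3
  2 ⊑ 3
  3 ⊑ 3
glb = 3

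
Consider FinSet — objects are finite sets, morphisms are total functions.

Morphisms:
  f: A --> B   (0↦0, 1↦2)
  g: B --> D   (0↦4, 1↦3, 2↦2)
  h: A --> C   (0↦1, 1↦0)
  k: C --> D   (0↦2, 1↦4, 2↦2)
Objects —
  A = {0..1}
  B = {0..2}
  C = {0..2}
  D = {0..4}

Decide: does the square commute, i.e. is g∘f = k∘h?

Along f;g (path 1):
  0 f-->0 g-->4
  1 f-->2 g-->2
  ⟦path⟧₁ = (0↦4, 1↦2)
Along h;k (path 2):
  0 h-->1 k-->4
  1 h-->0 k-->2
  ⟦path⟧₂ = (0↦4, 1↦2)
Equal? same morphism ✓

Answer: COMMUTES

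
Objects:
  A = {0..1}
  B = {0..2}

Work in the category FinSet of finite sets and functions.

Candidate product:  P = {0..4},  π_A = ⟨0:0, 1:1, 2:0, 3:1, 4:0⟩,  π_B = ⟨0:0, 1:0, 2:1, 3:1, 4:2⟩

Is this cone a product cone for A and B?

Answer: NOT A VALID PRODUCT — |P|=5 ≠ |A|·|B|=6

Trace:
|A|·|B| = 2·3 = 6;  |P| = 5
  → cardinalities differ; no bijection possible.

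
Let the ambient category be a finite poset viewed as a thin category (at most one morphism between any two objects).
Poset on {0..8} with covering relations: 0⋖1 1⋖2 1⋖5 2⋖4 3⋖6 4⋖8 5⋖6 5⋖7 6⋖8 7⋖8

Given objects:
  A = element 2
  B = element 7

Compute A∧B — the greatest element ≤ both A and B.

Answer: A∧B = 1

Trace:
{x : x⊑A ∧ x⊑B} = {0,1}  (A=2, B=7)
  0 ⊑ 1
  1 ⊑ 1
glb = 1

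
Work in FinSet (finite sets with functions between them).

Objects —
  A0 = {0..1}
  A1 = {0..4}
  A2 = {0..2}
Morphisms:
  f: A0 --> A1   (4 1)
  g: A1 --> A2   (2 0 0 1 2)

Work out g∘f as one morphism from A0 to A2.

  0 f-->4 g-->2
  1 f-->1 g-->0
composite: (2 0)

Answer: (2 0)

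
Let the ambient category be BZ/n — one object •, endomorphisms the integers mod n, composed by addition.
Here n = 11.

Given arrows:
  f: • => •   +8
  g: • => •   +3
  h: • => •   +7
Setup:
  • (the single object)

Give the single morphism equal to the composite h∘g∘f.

  0 +8≡8 +3≡0 +7≡7  (mod 11)
result: +7

Answer: +7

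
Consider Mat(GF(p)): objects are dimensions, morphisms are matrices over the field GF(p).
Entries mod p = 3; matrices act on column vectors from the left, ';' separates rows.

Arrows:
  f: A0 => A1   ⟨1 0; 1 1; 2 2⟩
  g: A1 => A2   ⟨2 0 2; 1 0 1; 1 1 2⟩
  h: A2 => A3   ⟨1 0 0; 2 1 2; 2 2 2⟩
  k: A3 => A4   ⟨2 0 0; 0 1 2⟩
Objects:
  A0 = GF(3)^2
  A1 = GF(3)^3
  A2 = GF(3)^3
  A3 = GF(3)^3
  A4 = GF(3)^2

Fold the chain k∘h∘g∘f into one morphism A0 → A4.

Answer: ⟨0 2; 0 1⟩

Work:
  e0=(1,0) f=>(1,1,2) g=>(0,0,0) h=>(0,0,0) k=>(0,0)
  e1=(0,1) f=>(0,1,2) g=>(1,2,2) h=>(1,2,1) k=>(2,1)
composite: ⟨0 2; 0 1⟩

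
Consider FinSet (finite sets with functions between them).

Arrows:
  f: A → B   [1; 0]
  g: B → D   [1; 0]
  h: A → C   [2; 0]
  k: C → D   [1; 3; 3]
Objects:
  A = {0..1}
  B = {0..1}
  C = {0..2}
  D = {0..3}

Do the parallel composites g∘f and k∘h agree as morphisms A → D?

Path 1 = f;g:
  0 f→1 g→0
  1 f→0 g→1
  result₁ = [0; 1]
Path 2 = h;k:
  0 h→2 k→3
  1 h→0 k→1
  result₂ = [3; 1]
Equal? NO — does not commute

Answer: DOES NOT COMMUTE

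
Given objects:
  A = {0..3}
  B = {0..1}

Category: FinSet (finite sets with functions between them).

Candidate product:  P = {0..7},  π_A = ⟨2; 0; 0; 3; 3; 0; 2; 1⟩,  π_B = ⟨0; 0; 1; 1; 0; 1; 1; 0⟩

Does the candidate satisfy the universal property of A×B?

Answer: NOT A VALID PRODUCT — duplicate pair at indices 5,2

Trace:
|A|·|B| = 4·2 = 8;  |P| = 8
Check the pairing map k ↦ (π_A(k), π_B(k)):
  0 -> (2,0)
  1 -> (0,0)
  2 -> (0,1)
  3 -> (3,1)
  4 -> (3,0)
  5 -> (0,1)  ✗ repeats pair of k=2
  6 -> (2,1)
  7 -> (1,0)
distinct pairs in image: 7 / 8 needed
  → (0,1) hit at k=2 and k=5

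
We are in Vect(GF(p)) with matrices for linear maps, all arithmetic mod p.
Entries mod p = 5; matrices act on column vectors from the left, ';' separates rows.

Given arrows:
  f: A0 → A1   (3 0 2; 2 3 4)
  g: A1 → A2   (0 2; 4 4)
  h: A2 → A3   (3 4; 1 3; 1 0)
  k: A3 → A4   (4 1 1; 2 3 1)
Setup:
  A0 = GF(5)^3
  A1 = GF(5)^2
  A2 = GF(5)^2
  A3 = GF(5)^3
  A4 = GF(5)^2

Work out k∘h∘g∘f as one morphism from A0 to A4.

  e0=(1,0,0) f→(3,2) g→(4,0) h→(2,4,4) k→(1,0)
  e1=(0,1,0) f→(0,3) g→(1,2) h→(1,2,1) k→(2,4)
  e2=(0,0,1) f→(2,4) g→(3,4) h→(0,0,3) k→(3,3)
⟦path⟧: (1 2 3; 0 4 3)

Answer: (1 2 3; 0 4 3)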